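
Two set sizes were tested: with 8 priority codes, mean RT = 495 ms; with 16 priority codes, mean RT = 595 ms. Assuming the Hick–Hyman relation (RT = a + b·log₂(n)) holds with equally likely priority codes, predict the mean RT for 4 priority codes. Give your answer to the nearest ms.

395 ms

RT is linear in log₂ n, so two points fix the line:
  b = (595 − 495) / (log₂ 16 − log₂ 8) = 100 / (4 − 3) = 100 ms/bit
  a = 495 − 100 × 3 = 195 ms
Then RT(4) = 195 + 100 × log₂ 4 = 195 + 100 × 2 ≈ 395.000 ms.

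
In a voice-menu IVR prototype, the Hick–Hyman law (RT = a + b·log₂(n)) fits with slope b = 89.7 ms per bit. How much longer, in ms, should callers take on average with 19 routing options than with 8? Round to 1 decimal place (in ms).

Only the slope matters, since a is common to both: ΔRT = b·log₂(n₂/n₁).
log₂(19) − log₂(8) = 4.2479 − 3 = 1.2479.
ΔRT = 89.7 × 1.2479 = 111.939 ms.

111.9 ms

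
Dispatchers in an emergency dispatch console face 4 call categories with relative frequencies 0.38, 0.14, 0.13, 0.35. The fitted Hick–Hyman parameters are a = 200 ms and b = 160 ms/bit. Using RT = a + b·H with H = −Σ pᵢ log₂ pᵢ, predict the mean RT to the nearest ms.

494 ms

H = 0.38·log₂(1/0.38) + 0.14·log₂(1/0.14) + 0.13·log₂(1/0.13) + 0.35·log₂(1/0.35) = 1.8403 bits.
RT = 200 + 160 × 1.8403 = 494.45 ms.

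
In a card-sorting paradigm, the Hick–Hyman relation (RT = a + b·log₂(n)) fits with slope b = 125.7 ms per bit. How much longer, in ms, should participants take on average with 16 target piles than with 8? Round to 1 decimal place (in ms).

125.7 ms

Only the slope matters, since a is common to both: ΔRT = b·log₂(n₂/n₁).
log₂(16) − log₂(8) = log₂(16/8) = log₂(2) = 1.
ΔRT = 125.7 × 1.0000 = 125.700 ms.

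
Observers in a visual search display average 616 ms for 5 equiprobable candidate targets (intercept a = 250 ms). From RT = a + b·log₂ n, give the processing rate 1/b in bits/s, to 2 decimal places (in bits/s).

Choice component = 616 − 250 = 366 ms over log₂(5) = 2.3219 bits.
b = 366 / 2.3219 = 157.628 ms/bit, so 1/b = 6.344 bits/s.

6.34 bits/s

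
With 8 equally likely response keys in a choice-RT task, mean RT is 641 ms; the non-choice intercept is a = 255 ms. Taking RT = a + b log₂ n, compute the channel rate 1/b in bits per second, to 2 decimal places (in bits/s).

7.77 bits/s

b = (641 − 255)/log₂ 8 = 386/3 = 128.667 ms per bit = 0.12867 s/bit; the reciprocal is 7.772 bits/s.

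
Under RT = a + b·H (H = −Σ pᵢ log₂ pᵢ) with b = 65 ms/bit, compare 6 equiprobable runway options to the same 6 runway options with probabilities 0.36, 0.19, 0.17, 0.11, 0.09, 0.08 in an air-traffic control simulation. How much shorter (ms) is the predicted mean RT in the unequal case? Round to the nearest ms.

14 ms

Equiprobable entropy H₀ = log₂ 6 = 2.5850 bits.
Skewed entropy H = −Σ pᵢ log₂ pᵢ = 2.3749 bits.
ΔRT = b·(H₀ − H) = 65 × 0.2101 = 13.66 ms.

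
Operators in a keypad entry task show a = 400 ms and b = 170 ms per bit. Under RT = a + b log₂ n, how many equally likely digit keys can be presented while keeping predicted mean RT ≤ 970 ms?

10

Information budget: (970 − 400)/170 = 3.3529 bits, so n ≤ 2^3.3529 = 10.217 → at most 10.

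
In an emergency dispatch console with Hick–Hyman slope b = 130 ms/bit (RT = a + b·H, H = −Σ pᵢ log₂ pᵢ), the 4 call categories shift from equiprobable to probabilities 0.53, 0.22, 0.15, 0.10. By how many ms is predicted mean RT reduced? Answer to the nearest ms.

38 ms

Equiprobable entropy H₀ = log₂ 4 = 2.0000 bits.
Skewed entropy H = −Σ pᵢ log₂ pᵢ = 1.7088 bits.
ΔRT = b·(H₀ − H) = 130 × 0.2912 = 37.86 ms.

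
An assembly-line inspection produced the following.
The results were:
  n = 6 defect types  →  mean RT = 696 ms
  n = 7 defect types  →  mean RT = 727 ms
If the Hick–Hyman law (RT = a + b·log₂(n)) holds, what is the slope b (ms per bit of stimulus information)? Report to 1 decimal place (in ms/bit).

139.4 ms/bit

b = (RT₂ − RT₁)/(log₂ n₂ − log₂ n₁) = (727 − 696)/(2.8074 − 2.5850) = 139.393 ms/bit.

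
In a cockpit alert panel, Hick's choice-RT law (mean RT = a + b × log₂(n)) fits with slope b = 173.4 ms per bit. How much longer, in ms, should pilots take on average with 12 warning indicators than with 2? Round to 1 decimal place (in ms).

Only the slope matters, since a is common to both: ΔRT = b·log₂(n₂/n₁).
log₂(12) − log₂(2) = 3.5850 − 1 = 2.5850.
ΔRT = 173.4 × 2.5850 = 448.232 ms.

448.2 ms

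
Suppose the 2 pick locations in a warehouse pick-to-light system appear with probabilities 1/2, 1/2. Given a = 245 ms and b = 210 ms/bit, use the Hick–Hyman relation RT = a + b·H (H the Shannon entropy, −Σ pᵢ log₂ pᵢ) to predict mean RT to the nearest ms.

455 ms

H = −Σ pᵢ log₂ pᵢ = 0.5·1 + 0.5·1 = 1.000 bits.
RT = 245 + 210 × 1.000 = 455.00 ms.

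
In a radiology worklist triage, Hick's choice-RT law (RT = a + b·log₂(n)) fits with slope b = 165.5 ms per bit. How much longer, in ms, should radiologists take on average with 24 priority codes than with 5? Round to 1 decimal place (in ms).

The intercept a cancels: ΔRT = b·(log₂ n₂ − log₂ n₁) = b·log₂(n₂/n₁).
log₂(24) − log₂(5) = 4.5850 − 2.3219 = 2.2630.
ΔRT = 165.5 × 2.2630 = 374.532 ms.

374.5 ms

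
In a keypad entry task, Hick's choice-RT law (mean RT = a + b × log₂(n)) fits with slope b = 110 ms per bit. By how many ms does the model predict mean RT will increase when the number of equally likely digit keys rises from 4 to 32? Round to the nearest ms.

The intercept a cancels: ΔRT = b·(log₂ n₂ − log₂ n₁) = b·log₂(n₂/n₁).
log₂(32) − log₂(4) = log₂(32/4) = log₂(8) = 3.
ΔRT = 110 × 3.0000 = 330.000 ms.

330 ms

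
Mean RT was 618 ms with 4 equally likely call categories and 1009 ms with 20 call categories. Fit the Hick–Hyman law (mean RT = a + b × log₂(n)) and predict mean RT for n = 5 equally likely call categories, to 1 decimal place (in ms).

Fit slope and intercept:
  b = (1009 − 618) / (log₂ 20 − log₂ 4) = 391 / (4.3219 − 2) = 168.395 ms/bit
  a = 618 − 168.395 × 2 = 281.211 ms
Then RT(5) = 281.211 + 168.395 × log₂ 5 = 281.211 + 168.395 × 2.3219 ≈ 672.211 ms.

672.2 ms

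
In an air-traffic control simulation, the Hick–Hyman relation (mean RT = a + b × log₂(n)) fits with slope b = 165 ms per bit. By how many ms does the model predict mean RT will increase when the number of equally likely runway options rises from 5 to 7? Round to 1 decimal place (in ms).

Only the slope matters, since a is common to both: ΔRT = b·log₂(n₂/n₁).
log₂(7) − log₂(5) = 2.8074 − 2.3219 = 0.4854.
ΔRT = 165 × 0.4854 = 80.095 ms.

80.1 ms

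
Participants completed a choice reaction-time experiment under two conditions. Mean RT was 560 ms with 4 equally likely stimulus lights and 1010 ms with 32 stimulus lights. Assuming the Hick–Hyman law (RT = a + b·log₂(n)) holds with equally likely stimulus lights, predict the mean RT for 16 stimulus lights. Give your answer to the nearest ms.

860 ms

With log₂ n on the abscissa the relation is linear; from the two conditions:
  b = (1010 − 560) / (log₂ 32 − log₂ 4) = 450 / (5 − 2) = 150 ms/bit
  a = 560 − 150 × 2 = 260 ms
Then RT(16) = 260 + 150 × log₂ 16 = 260 + 150 × 4 ≈ 860.000 ms.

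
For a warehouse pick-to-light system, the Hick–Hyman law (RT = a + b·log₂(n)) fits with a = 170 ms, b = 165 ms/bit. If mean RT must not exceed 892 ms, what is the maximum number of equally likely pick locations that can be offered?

20

Set 170 + 165·log₂ n ≤ 892 → log₂ n ≤ (892 − 170)/165 = 4.3758.
So n ≤ 2^4.3758 = 20.760; the largest integer n is 20.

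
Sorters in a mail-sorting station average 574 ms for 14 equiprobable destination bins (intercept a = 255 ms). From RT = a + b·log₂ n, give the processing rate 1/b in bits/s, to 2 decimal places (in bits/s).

b = (574 − 255)/log₂ 14 = 319/3.8074 = 83.785 ms per bit = 0.08379 s/bit; the reciprocal is 11.935 bits/s.

11.94 bits/s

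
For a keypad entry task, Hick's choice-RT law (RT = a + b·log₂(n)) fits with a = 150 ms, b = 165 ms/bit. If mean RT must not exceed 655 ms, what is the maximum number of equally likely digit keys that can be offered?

Set 150 + 165·log₂ n ≤ 655 → log₂ n ≤ (655 − 150)/165 = 3.0606.
So n ≤ 2^3.0606 = 8.343; the largest integer n is 8.

8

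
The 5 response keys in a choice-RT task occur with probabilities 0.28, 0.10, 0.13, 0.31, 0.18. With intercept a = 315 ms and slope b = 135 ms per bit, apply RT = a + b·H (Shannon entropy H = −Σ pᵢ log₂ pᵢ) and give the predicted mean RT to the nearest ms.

612 ms

Entropy contributions −pᵢ log₂ pᵢ: 0.5142, 0.3322, 0.3826, 0.5238, 0.4453; sum H = 2.1982 bits.
RT = a + bH = 315 + 135·2.1982 = 611.75 ms.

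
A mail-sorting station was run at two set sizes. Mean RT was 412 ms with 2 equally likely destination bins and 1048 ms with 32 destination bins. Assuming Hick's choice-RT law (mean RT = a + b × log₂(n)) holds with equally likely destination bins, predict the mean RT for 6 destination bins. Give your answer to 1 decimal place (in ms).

664.0 ms

RT is linear in log₂ n, so two points fix the line:
  b = (1048 − 412) / (log₂ 32 − log₂ 2) = 636 / (5 − 1) = 159.000 ms/bit
  a = 412 − 159.000 × 1 = 253.000 ms
Then RT(6) = 253.000 + 159.000 × log₂ 6 = 253.000 + 159.000 × 2.5850 ≈ 664.009 ms.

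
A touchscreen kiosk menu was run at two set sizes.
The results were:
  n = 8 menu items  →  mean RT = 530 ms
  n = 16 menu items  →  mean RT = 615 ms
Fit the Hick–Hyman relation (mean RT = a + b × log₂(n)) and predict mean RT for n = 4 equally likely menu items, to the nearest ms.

RT is linear in log₂ n, so two points fix the line:
  b = (615 − 530) / (log₂ 16 − log₂ 8) = 85 / (4 − 3) = 85 ms/bit
  a = 530 − 85 × 3 = 275 ms
Then RT(4) = 275 + 85 × log₂ 4 = 275 + 85 × 2 ≈ 445.000 ms.

445 ms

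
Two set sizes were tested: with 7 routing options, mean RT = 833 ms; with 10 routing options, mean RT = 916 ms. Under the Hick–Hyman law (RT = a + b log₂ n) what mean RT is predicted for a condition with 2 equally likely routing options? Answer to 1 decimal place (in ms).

RT is linear in log₂ n, so two points fix the line:
  b = (916 − 833) / (log₂ 10 − log₂ 7) = 83 / (3.3219 − 2.8074) = 161.299 ms/bit
  a = 833 − 161.299 × 2.8074 = 380.177 ms
Then RT(2) = 380.177 + 161.299 × log₂ 2 = 380.177 + 161.299 × 1 ≈ 541.476 ms.

541.5 ms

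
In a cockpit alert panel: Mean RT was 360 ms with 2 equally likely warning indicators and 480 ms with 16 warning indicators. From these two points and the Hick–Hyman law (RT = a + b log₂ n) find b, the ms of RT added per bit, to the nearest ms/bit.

40 ms/bit

Slope: b = (480 − 360) / (log₂ 16 − log₂ 2) = 120/3.0000 = 40 ms/bit.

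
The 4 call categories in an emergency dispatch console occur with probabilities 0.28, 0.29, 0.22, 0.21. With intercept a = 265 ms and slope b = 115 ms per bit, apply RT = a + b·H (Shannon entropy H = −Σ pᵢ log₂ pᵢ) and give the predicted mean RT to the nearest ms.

493 ms

H = 0.28·log₂(1/0.28) + 0.29·log₂(1/0.29) + 0.22·log₂(1/0.22) + 0.21·log₂(1/0.21) = 1.9855 bits.
RT = 265 + 115 × 1.9855 = 493.33 ms.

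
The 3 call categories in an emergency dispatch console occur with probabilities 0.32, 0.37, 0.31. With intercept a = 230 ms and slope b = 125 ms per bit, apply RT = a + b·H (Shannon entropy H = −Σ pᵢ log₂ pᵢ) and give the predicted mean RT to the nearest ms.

Entropy contributions −pᵢ log₂ pᵢ: 0.5260, 0.5307, 0.5238; sum H = 1.5806 bits.
RT = a + bH = 230 + 125·1.5806 = 427.57 ms.

428 ms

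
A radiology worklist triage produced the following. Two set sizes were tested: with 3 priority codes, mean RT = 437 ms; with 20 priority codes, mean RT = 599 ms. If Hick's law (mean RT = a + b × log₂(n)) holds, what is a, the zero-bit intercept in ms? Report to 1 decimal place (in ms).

The slope on a log₂ axis is (599 − 437) / (4.3219 − 1.5850) = 59.190 ms/bit.
a = RT₁ − b·log₂ n₁ = 437 − 59.190 × 1.5850 = 343.187 ms.

343.2 ms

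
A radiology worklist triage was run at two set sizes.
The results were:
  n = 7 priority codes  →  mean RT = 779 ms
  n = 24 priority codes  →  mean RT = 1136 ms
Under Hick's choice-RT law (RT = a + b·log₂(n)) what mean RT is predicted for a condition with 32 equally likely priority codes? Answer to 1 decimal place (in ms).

Fit slope and intercept:
  b = (1136 − 779) / (log₂ 24 − log₂ 7) = 357 / (4.5850 − 2.8074) = 200.832 ms/bit
  a = 779 − 200.832 × 2.8074 = 215.194 ms
Then RT(32) = 215.194 + 200.832 × log₂ 32 = 215.194 + 200.832 × 5 ≈ 1219.353 ms.

1219.4 ms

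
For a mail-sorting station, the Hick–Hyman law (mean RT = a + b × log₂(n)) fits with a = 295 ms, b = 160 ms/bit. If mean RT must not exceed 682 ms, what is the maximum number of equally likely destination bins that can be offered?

Set 295 + 160·log₂ n ≤ 682 → log₂ n ≤ (682 − 295)/160 = 2.4188.
So n ≤ 2^2.4188 = 5.347; the largest integer n is 5.

5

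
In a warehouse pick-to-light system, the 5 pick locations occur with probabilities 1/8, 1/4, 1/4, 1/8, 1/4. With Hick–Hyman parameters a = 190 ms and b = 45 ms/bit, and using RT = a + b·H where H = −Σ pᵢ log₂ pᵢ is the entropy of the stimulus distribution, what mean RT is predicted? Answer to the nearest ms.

H = −Σ pᵢ log₂ pᵢ = 0.125·3 + 0.25·2 + 0.25·2 + 0.125·3 + 0.25·2 = 2.250 bits.
RT = 190 + 45 × 2.250 = 291.25 ms.

291 ms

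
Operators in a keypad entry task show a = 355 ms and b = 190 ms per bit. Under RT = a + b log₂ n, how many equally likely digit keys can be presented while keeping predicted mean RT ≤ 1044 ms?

12

Set 355 + 190·log₂ n ≤ 1044 → log₂ n ≤ (1044 − 355)/190 = 3.6263.
So n ≤ 2^3.6263 = 12.349; the largest integer n is 12.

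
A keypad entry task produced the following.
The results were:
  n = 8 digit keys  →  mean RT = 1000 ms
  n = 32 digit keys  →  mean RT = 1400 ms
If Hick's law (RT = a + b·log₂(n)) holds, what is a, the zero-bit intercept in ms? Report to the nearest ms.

400 ms

Slope: b = (1400 − 1000) / (log₂ 32 − log₂ 8) = 400/2.0000 = 200 ms/bit.
Intercept: a = 1000 − 200·log₂(8) = 400.000 ms.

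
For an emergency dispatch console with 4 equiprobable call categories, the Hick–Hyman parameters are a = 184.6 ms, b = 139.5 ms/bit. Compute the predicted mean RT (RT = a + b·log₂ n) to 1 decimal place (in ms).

log₂(4) = 2 bits, so RT = 184.6 + 139.5 × 2 ≈ 463.600 ms.

463.6 ms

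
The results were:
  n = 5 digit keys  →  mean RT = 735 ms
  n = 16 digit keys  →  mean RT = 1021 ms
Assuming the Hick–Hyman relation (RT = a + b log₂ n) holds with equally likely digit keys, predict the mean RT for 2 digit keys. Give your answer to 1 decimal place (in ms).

RT is linear in log₂ n, so two points fix the line:
  b = (1021 − 735) / (log₂ 16 − log₂ 5) = 286 / (4 − 2.3219) = 170.434 ms/bit
  a = 735 − 170.434 × 2.3219 = 339.265 ms
Then RT(2) = 339.265 + 170.434 × log₂ 2 = 339.265 + 170.434 × 1 ≈ 509.699 ms.

509.7 ms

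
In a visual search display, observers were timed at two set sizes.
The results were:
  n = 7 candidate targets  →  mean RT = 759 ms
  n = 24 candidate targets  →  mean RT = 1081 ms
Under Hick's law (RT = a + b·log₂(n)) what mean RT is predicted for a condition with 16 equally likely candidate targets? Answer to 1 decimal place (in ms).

975.0 ms

With log₂ n on the abscissa the relation is linear; from the two conditions:
  b = (1081 − 759) / (log₂ 24 − log₂ 7) = 322 / (4.5850 − 2.8074) = 181.142 ms/bit
  a = 759 − 181.142 × 2.8074 = 250.469 ms
Then RT(16) = 250.469 + 181.142 × log₂ 16 = 250.469 + 181.142 × 4 ≈ 975.039 ms.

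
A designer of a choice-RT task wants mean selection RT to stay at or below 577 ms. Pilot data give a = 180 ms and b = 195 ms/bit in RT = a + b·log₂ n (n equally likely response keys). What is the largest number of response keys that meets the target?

4

Set 180 + 195·log₂ n ≤ 577 → log₂ n ≤ (577 − 180)/195 = 2.0359.
So n ≤ 2^2.0359 = 4.101; the largest integer n is 4.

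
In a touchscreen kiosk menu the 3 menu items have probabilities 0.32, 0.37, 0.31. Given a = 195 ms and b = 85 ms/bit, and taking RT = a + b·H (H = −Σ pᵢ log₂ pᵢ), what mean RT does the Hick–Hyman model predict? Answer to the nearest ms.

329 ms

Entropy contributions −pᵢ log₂ pᵢ: 0.5260, 0.5307, 0.5238; sum H = 1.5806 bits.
RT = a + bH = 195 + 85·1.5806 = 329.35 ms.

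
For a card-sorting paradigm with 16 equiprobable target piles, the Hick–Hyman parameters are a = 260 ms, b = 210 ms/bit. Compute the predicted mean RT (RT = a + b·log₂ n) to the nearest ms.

log₂(16) = 4 bits, so RT = 260 + 210 × 4 ≈ 1100.000 ms.

1100 ms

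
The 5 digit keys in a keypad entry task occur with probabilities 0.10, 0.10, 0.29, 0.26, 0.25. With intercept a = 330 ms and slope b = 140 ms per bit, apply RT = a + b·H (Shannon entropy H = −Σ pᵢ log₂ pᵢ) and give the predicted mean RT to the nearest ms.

Entropy contributions −pᵢ log₂ pᵢ: 0.3322, 0.3322, 0.5179, 0.5053, 0.5000; sum H = 2.1876 bits.
RT = a + bH = 330 + 140·2.1876 = 636.26 ms.

636 ms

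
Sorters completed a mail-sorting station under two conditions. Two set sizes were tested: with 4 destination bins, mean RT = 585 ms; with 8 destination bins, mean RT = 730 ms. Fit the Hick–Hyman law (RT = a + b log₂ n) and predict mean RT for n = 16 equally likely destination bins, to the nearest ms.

Solve the two-equation system in a and b:
  b = (730 − 585) / (log₂ 8 − log₂ 4) = 145 / (3 − 2) = 145 ms/bit
  a = 585 − 145 × 2 = 295 ms
Then RT(16) = 295 + 145 × log₂ 16 = 295 + 145 × 4 ≈ 875.000 ms.

875 ms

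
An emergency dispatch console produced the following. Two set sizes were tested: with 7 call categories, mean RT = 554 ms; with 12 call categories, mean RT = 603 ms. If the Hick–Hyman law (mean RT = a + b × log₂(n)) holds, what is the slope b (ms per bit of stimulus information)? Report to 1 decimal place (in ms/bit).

63.0 ms/bit

b = (RT₂ − RT₁)/(log₂ n₂ − log₂ n₁) = (603 − 554)/(3.5850 − 2.8074) = 63.014 ms/bit.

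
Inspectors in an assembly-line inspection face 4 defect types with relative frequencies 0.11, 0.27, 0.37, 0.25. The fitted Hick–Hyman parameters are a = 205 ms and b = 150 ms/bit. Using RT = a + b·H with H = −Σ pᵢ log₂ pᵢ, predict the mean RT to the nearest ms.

489 ms

H = 0.11·log₂(1/0.11) + 0.27·log₂(1/0.27) + 0.37·log₂(1/0.37) + 0.25·log₂(1/0.25) = 1.8910 bits.
RT = 205 + 150 × 1.8910 = 488.66 ms.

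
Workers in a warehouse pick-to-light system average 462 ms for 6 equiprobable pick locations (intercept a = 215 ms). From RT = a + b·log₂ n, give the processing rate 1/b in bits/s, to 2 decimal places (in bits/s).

10.47 bits/s

Choice component = 462 − 215 = 247 ms over log₂(6) = 2.5850 bits.
b = 247 / 2.5850 = 95.553 ms/bit, so 1/b = 10.465 bits/s.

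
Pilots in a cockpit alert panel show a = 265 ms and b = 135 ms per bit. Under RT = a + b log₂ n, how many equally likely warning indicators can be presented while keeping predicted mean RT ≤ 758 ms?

135·log₂ n ≤ 758 − 265 = 493, giving log₂ n ≤ 3.6519 and n ≤ 12.569. The largest whole number is 12.

12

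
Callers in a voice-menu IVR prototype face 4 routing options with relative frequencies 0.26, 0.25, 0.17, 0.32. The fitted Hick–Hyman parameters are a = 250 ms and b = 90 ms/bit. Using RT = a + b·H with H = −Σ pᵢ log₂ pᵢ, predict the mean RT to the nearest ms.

Entropy contributions −pᵢ log₂ pᵢ: 0.5053, 0.5000, 0.4346, 0.5260; sum H = 1.9659 bits.
RT = a + bH = 250 + 90·1.9659 = 426.93 ms.

427 ms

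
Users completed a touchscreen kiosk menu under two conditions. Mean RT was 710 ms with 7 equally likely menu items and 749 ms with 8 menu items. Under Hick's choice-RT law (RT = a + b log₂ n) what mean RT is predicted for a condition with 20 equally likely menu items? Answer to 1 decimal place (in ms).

RT is linear in log₂ n, so two points fix the line:
  b = (749 − 710) / (log₂ 8 − log₂ 7) = 39 / (3 − 2.8074) = 202.445 ms/bit
  a = 710 − 202.445 × 2.8074 = 141.666 ms
Then RT(20) = 141.666 + 202.445 × log₂ 20 = 141.666 + 202.445 × 4.3219 ≈ 1016.618 ms.

1016.6 ms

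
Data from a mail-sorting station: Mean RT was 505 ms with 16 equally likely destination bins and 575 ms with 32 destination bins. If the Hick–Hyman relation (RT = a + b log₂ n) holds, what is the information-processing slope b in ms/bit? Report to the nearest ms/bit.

70 ms/bit

The slope on a log₂ axis is (575 − 505) / (5 − 4) = 70 ms/bit.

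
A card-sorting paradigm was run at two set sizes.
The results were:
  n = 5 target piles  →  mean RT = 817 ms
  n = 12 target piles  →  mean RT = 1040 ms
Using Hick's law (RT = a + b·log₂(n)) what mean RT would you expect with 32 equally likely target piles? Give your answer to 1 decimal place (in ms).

1289.8 ms

RT is linear in log₂ n, so two points fix the line:
  b = (1040 − 817) / (log₂ 12 − log₂ 5) = 223 / (3.5850 − 2.3219) = 176.559 ms/bit
  a = 817 − 176.559 × 2.3219 = 407.043 ms
Then RT(32) = 407.043 + 176.559 × log₂ 32 = 407.043 + 176.559 × 5 ≈ 1289.838 ms.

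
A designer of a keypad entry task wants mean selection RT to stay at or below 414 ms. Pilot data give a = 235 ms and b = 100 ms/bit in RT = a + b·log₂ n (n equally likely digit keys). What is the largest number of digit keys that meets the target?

3

100·log₂ n ≤ 414 − 235 = 179, giving log₂ n ≤ 1.7900 and n ≤ 3.458. The largest whole number is 3.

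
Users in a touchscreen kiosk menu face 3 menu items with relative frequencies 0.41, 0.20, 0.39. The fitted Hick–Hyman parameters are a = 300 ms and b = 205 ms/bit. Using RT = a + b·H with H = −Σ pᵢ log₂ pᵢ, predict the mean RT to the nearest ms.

612 ms

H = 0.41·log₂(1/0.41) + 0.20·log₂(1/0.20) + 0.39·log₂(1/0.39) = 1.5216 bits.
RT = 300 + 205 × 1.5216 = 611.92 ms.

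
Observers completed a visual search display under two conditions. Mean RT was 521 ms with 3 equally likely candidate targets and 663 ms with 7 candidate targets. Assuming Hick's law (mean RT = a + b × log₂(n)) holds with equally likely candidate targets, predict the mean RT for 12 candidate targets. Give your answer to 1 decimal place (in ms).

753.3 ms

Solve the two-equation system in a and b:
  b = (663 − 521) / (log₂ 7 − log₂ 3) = 142 / (2.8074 − 1.5850) = 116.166 ms/bit
  a = 521 − 116.166 × 1.5850 = 336.882 ms
Then RT(12) = 336.882 + 116.166 × log₂ 12 = 336.882 + 116.166 × 3.5850 ≈ 753.331 ms.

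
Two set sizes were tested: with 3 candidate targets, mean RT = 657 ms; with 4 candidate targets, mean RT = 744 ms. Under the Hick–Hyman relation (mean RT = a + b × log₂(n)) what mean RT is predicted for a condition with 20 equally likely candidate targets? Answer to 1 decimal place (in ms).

RT is linear in log₂ n, so two points fix the line:
  b = (744 − 657) / (log₂ 4 − log₂ 3) = 87 / (2 − 1.5850) = 209.620 ms/bit
  a = 657 − 209.620 × 1.5850 = 324.761 ms
Then RT(20) = 324.761 + 209.620 × log₂ 20 = 324.761 + 209.620 × 4.3219 ≈ 1230.722 ms.

1230.7 ms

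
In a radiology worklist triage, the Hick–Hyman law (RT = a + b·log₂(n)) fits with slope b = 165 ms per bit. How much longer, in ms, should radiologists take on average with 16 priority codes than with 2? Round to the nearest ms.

495 ms

ΔRT = (a + b log₂ n₂) − (a + b log₂ n₁) = b·(log₂ n₂ − log₂ n₁).
log₂(16) − log₂(2) = log₂(16/2) = log₂(8) = 3.
ΔRT = 165 × 3.0000 = 495.000 ms.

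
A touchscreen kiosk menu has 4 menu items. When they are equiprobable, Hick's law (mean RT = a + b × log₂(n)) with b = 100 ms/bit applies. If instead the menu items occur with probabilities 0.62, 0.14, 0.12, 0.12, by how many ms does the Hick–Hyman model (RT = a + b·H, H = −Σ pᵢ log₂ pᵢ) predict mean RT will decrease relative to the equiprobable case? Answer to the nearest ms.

Equiprobable entropy H₀ = log₂ 4 = 2.0000 bits.
Skewed entropy H = −Σ pᵢ log₂ pᵢ = 1.5588 bits.
ΔRT = b·(H₀ − H) = 100 × 0.4412 = 44.12 ms.

44 ms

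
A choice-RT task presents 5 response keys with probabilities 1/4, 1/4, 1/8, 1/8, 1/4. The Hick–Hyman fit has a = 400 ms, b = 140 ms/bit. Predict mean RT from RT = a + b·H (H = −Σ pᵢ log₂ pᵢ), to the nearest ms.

715 ms

H = −Σ pᵢ log₂ pᵢ = 0.25·2 + 0.25·2 + 0.125·3 + 0.125·3 + 0.25·2 = 2.250 bits.
RT = 400 + 140 × 2.250 = 715.00 ms.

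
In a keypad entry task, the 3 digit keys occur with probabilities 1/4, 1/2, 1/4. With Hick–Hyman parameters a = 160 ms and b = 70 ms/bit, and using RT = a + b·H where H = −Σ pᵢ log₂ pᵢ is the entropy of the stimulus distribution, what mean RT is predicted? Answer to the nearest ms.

Each term −pᵢ log₂ pᵢ: 0.25·2 + 0.5·1 + 0.25·2; summed, H = 1.500 bits.
Mean RT = a + bH = 160 + 70·1.500 = 265.00 ms.

265 ms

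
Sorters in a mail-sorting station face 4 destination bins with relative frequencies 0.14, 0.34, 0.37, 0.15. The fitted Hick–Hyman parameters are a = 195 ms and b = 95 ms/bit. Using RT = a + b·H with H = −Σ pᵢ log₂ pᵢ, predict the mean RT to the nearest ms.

372 ms

Entropy contributions −pᵢ log₂ pᵢ: 0.3971, 0.5292, 0.5307, 0.4105; sum H = 1.8676 bits.
RT = a + bH = 195 + 95·1.8676 = 372.42 ms.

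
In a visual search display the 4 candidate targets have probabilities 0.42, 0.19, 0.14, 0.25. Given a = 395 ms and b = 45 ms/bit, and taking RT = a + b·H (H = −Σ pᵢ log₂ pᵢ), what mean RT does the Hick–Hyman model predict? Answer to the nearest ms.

H = 0.42·log₂(1/0.42) + 0.19·log₂(1/0.19) + 0.14·log₂(1/0.14) + 0.25·log₂(1/0.25) = 1.8780 bits.
RT = 395 + 45 × 1.8780 = 479.51 ms.

480 ms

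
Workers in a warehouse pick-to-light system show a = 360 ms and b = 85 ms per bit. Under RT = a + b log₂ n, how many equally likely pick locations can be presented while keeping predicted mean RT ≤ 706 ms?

16

85·log₂ n ≤ 706 − 360 = 346, giving log₂ n ≤ 4.0706 and n ≤ 16.802. The largest whole number is 16.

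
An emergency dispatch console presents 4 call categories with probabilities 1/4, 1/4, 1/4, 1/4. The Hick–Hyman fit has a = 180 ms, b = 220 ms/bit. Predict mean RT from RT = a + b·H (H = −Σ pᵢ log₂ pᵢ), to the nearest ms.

Each term −pᵢ log₂ pᵢ: 0.25·2 + 0.25·2 + 0.25·2 + 0.25·2; summed, H = 2.000 bits.
Mean RT = a + bH = 180 + 220·2.000 = 620.00 ms.

620 ms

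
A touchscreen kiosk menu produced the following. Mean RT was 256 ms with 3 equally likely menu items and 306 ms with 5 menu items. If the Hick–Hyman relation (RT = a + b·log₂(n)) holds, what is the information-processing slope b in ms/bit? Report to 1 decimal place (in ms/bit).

67.8 ms/bit

Slope: b = (306 − 256) / (log₂ 5 − log₂ 3) = 50/0.7370 = 67.846 ms/bit.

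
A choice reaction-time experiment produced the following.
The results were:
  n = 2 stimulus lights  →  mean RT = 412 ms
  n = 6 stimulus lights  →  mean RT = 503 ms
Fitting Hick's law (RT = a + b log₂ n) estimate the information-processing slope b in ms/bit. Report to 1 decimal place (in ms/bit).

Slope: b = (503 − 412) / (log₂ 6 − log₂ 2) = 91/1.5850 = 57.415 ms/bit.

57.4 ms/bit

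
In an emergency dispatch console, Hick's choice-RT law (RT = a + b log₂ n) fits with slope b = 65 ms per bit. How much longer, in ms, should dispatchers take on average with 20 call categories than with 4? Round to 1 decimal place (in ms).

150.9 ms

Only the slope matters, since a is common to both: ΔRT = b·log₂(n₂/n₁).
log₂(20) − log₂(4) = 4.3219 − 2 = 2.3219.
ΔRT = 65 × 2.3219 = 150.925 ms.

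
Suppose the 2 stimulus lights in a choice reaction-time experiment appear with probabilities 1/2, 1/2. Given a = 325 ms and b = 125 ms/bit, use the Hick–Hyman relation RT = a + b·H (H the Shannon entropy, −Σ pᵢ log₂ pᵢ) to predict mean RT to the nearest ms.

Each term −pᵢ log₂ pᵢ: 0.5·1 + 0.5·1; summed, H = 1.000 bits.
Mean RT = a + bH = 325 + 125·1.000 = 450.00 ms.

450 ms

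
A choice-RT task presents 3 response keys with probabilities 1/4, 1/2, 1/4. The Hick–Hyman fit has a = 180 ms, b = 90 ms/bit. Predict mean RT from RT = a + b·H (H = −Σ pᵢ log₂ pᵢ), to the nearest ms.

Each term −pᵢ log₂ pᵢ: 0.25·2 + 0.5·1 + 0.25·2; summed, H = 1.500 bits.
Mean RT = a + bH = 180 + 90·1.500 = 315.00 ms.

315 ms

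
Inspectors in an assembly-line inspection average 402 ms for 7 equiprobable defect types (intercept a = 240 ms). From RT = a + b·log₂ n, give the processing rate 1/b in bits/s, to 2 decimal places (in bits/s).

Choice component = 402 − 240 = 162 ms over log₂(7) = 2.8074 bits.
b = 162 / 2.8074 = 57.706 ms/bit, so 1/b = 17.329 bits/s.

17.33 bits/s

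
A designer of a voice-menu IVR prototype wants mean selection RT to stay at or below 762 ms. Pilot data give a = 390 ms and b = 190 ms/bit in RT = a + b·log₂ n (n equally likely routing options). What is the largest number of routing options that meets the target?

3

Set 390 + 190·log₂ n ≤ 762 → log₂ n ≤ (762 − 390)/190 = 1.9579.
So n ≤ 2^1.9579 = 3.885; the largest integer n is 3.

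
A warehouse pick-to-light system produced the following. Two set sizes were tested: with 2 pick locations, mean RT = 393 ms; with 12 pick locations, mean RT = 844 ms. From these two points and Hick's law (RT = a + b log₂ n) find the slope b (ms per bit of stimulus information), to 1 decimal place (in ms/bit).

b = (RT₂ − RT₁)/(log₂ n₂ − log₂ n₁) = (844 − 393)/(3.5850 − 1) = 174.471 ms/bit.

174.5 ms/bit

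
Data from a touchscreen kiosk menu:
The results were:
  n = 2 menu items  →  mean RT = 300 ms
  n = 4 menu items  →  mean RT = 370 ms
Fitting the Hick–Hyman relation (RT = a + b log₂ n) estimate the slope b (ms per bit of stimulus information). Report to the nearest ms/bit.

The slope on a log₂ axis is (370 − 300) / (2 − 1) = 70 ms/bit.

70 ms/bit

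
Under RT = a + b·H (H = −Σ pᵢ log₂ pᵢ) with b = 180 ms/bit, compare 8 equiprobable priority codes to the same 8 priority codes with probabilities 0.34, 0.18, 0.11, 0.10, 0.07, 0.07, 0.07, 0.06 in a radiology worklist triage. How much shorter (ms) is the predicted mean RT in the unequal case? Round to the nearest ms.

The RT saving is b·ΔH. Equiprobable H₀ = log₂(8) = 3.0000 bits; with the given probabilities H = 2.7062 bits.
b·(H₀ − H) = 180 × (3.0000 − 2.7062) = 52.89 ms.

53 ms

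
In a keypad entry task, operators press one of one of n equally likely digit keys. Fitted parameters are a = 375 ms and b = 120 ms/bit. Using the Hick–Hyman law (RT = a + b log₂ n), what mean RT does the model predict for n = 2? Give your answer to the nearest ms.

log₂(2) = 1 bits, so RT = 375 + 120 × 1 ≈ 495.000 ms.

495 ms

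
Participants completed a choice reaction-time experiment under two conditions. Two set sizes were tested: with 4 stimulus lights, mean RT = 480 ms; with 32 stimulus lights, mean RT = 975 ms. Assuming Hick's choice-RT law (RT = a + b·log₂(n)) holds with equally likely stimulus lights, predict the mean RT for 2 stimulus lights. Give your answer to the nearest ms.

315 ms

RT is linear in log₂ n, so two points fix the line:
  b = (975 − 480) / (log₂ 32 − log₂ 4) = 495 / (5 − 2) = 165 ms/bit
  a = 480 − 165 × 2 = 150 ms
Then RT(2) = 150 + 165 × log₂ 2 = 150 + 165 × 1 ≈ 315.000 ms.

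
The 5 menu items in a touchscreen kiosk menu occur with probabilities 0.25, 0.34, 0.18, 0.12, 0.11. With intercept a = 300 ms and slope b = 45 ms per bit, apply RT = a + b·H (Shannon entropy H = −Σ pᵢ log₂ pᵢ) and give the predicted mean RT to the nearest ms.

H = 0.25·log₂(1/0.25) + 0.34·log₂(1/0.34) + 0.18·log₂(1/0.18) + 0.12·log₂(1/0.12) + 0.11·log₂(1/0.11) = 2.1918 bits.
RT = 300 + 45 × 2.1918 = 398.63 ms.

399 ms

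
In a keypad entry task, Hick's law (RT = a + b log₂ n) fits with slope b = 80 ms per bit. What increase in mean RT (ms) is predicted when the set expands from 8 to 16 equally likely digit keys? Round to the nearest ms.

The intercept a cancels: ΔRT = b·(log₂ n₂ − log₂ n₁) = b·log₂(n₂/n₁).
log₂(16) − log₂(8) = log₂(16/8) = log₂(2) = 1.
ΔRT = 80 × 1.0000 = 80.000 ms.

80 ms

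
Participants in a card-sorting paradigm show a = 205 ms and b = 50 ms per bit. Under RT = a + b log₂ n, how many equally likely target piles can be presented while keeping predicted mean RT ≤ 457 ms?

32

Set 205 + 50·log₂ n ≤ 457 → log₂ n ≤ (457 − 205)/50 = 5.0400.
So n ≤ 2^5.0400 = 32.900; the largest integer n is 32.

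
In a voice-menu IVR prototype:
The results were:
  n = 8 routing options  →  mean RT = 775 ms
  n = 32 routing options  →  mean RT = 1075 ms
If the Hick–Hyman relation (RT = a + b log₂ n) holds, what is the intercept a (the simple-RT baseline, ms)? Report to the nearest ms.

325 ms

Slope: b = (1075 − 775) / (log₂ 32 − log₂ 8) = 300/2.0000 = 150 ms/bit.
Intercept: a = 775 − 150·log₂(8) = 325.000 ms.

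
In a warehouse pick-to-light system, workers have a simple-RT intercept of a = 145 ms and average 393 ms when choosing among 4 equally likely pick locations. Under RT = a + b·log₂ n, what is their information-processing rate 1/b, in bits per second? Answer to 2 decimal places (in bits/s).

b = (393 − 145)/log₂ 4 = 248/2 = 124.000 ms per bit = 0.12400 s/bit; the reciprocal is 8.065 bits/s.

8.06 bits/s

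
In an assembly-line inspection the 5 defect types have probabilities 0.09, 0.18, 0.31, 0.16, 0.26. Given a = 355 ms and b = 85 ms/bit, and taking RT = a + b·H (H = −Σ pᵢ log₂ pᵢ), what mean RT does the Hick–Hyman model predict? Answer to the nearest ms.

543 ms

Entropy contributions −pᵢ log₂ pᵢ: 0.3127, 0.4453, 0.5238, 0.4230, 0.5053; sum H = 2.2101 bits.
RT = a + bH = 355 + 85·2.2101 = 542.86 ms.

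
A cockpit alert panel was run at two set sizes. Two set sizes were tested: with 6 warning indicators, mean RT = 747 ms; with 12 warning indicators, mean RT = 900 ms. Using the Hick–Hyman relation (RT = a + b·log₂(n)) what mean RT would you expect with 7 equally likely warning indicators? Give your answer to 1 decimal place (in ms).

With log₂ n on the abscissa the relation is linear; from the two conditions:
  b = (900 − 747) / (log₂ 12 − log₂ 6) = 153 / (3.5850 − 2.5850) = 153.000 ms/bit
  a = 747 − 153.000 × 2.5850 = 351.501 ms
Then RT(7) = 351.501 + 153.000 × log₂ 7 = 351.501 + 153.000 × 2.8074 ≈ 781.026 ms.

781.0 ms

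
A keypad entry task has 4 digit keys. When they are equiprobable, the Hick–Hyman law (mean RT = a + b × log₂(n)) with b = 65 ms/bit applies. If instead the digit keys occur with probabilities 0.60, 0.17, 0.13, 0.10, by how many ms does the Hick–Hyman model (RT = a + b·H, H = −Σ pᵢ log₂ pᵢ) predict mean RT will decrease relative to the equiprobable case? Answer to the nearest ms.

The RT saving is b·ΔH. Equiprobable H₀ = log₂(4) = 2.0000 bits; with the given probabilities H = 1.5916 bits.
b·(H₀ − H) = 65 × (2.0000 − 1.5916) = 26.55 ms.

27 ms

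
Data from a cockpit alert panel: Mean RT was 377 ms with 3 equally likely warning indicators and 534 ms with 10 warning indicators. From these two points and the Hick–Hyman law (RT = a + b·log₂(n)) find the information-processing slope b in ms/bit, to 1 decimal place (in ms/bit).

90.4 ms/bit

b = (RT₂ − RT₁)/(log₂ n₂ − log₂ n₁) = (534 − 377)/(3.3219 − 1.5850) = 90.388 ms/bit.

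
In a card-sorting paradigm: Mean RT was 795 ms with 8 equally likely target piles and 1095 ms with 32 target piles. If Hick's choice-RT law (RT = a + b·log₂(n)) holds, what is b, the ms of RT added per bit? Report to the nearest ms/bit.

The slope on a log₂ axis is (1095 − 795) / (5 − 3) = 150 ms/bit.

150 ms/bit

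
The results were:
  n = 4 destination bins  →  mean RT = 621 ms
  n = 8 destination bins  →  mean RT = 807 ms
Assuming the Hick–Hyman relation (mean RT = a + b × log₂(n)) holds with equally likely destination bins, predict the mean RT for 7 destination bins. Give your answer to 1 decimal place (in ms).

771.2 ms

Solve the two-equation system in a and b:
  b = (807 − 621) / (log₂ 8 − log₂ 4) = 186 / (3 − 2) = 186.000 ms/bit
  a = 621 − 186.000 × 2 = 249.000 ms
Then RT(7) = 249.000 + 186.000 × log₂ 7 = 249.000 + 186.000 × 2.8074 ≈ 771.168 ms.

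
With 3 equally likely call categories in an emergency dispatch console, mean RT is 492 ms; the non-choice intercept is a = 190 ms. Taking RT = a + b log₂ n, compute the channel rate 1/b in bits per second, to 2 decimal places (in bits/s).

Choice component = 492 − 190 = 302 ms over log₂(3) = 1.5850 bits.
b = 302 / 1.5850 = 190.541 ms/bit, so 1/b = 5.248 bits/s.

5.25 bits/s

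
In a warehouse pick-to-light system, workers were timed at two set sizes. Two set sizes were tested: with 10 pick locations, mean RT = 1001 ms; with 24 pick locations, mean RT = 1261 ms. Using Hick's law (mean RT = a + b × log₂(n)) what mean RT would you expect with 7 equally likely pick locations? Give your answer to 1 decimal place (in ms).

895.1 ms

With log₂ n on the abscissa the relation is linear; from the two conditions:
  b = (1261 − 1001) / (log₂ 24 − log₂ 10) = 260 / (4.5850 − 3.3219) = 205.853 ms/bit
  a = 1001 − 205.853 × 3.3219 = 317.170 ms
Then RT(7) = 317.170 + 205.853 × log₂ 7 = 317.170 + 205.853 × 2.8074 ≈ 895.073 ms.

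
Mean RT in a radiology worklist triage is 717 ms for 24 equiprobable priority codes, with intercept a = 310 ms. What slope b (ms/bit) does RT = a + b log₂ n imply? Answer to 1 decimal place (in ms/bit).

24 alternatives carry log₂ 24 = 4.5850 bits; the choice cost is 717 − 310 = 407 ms, so b = 407/4.5850 = 88.768 ms/bit.

88.8 ms/bit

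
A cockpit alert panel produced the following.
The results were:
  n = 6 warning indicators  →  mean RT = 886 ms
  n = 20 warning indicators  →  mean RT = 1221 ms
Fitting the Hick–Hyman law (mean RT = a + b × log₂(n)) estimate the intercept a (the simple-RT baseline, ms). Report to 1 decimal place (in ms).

Slope: b = (1221 − 886) / (log₂ 20 − log₂ 6) = 335/1.7370 = 192.865 ms/bit.
a = RT₁ − b·log₂ n₁ = 886 − 192.865 × 2.5850 = 387.451 ms.

387.5 ms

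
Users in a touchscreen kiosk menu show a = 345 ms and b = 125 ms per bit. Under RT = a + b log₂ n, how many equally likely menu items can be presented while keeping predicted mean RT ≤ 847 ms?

Set 345 + 125·log₂ n ≤ 847 → log₂ n ≤ (847 − 345)/125 = 4.0160.
So n ≤ 2^4.0160 = 16.178; the largest integer n is 16.

16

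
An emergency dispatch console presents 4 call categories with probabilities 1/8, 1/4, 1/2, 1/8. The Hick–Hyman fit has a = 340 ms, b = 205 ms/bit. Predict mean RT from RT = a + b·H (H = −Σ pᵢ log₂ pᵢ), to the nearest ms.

699 ms

H = −Σ pᵢ log₂ pᵢ = 0.125·3 + 0.25·2 + 0.5·1 + 0.125·3 = 1.750 bits.
RT = 340 + 205 × 1.750 = 698.75 ms.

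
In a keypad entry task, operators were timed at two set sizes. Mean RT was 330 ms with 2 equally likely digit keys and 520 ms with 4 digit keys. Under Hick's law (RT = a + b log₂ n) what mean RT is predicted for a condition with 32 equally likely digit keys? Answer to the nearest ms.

Solve the two-equation system in a and b:
  b = (520 − 330) / (log₂ 4 − log₂ 2) = 190 / (2 − 1) = 190 ms/bit
  a = 330 − 190 × 1 = 140 ms
Then RT(32) = 140 + 190 × log₂ 32 = 140 + 190 × 5 ≈ 1090.000 ms.

1090 ms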